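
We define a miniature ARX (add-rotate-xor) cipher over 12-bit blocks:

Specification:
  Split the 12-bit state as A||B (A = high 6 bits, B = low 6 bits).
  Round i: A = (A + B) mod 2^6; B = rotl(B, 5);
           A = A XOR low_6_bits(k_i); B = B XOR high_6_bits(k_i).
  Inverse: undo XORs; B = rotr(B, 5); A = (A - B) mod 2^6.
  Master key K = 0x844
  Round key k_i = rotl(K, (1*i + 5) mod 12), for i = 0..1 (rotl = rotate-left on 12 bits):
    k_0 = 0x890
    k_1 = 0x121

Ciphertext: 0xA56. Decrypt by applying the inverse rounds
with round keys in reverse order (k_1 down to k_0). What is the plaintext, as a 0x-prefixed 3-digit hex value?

0xA0C

s_0 = ciphertext = 0xA56
s_1 = InvRound(s_0, k_1) = 0x924
s_2 = InvRound(s_1, k_0) = 0xA0C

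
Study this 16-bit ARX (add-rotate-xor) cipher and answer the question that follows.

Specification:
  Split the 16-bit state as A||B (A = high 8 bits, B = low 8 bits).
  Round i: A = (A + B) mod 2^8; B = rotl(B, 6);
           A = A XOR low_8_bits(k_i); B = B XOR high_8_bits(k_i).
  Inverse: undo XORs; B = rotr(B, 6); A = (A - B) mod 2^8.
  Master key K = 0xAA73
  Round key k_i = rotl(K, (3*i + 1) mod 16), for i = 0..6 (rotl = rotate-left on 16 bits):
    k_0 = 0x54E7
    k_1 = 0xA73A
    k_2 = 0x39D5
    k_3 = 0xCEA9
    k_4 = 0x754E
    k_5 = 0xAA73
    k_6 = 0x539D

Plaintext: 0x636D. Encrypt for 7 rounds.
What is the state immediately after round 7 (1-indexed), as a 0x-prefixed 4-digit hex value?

s_0 = plaintext = 0x636D
s_1 = Round(s_0, k_0) = 0x370F
s_2 = Round(s_1, k_1) = 0x7C64
s_3 = Round(s_2, k_2) = 0x3520
s_4 = Round(s_3, k_3) = 0xFCC6
s_5 = Round(s_4, k_4) = 0x8CC4
s_6 = Round(s_5, k_5) = 0x239B
s_7 = Round(s_6, k_6) = 0x23B5

0x23B5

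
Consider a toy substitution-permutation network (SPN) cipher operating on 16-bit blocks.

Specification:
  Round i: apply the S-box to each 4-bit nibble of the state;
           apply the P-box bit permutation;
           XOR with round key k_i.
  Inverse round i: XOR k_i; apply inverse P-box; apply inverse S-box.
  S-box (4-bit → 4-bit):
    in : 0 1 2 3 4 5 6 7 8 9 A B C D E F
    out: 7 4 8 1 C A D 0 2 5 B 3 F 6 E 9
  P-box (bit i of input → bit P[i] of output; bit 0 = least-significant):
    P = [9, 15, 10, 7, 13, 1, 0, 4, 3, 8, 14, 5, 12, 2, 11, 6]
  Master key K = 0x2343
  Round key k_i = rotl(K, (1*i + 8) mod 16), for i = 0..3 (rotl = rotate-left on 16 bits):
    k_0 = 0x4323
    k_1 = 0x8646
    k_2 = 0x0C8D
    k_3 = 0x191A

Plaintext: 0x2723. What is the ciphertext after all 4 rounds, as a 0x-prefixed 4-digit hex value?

0x3983

s_0 = plaintext = 0x2723
s_1 = Round(s_0, k_0) = 0x4173
s_2 = Round(s_1, k_1) = 0xCC06
s_3 = Round(s_2, k_2) = 0x7362
s_4 = Round(s_3, k_3) = 0x3983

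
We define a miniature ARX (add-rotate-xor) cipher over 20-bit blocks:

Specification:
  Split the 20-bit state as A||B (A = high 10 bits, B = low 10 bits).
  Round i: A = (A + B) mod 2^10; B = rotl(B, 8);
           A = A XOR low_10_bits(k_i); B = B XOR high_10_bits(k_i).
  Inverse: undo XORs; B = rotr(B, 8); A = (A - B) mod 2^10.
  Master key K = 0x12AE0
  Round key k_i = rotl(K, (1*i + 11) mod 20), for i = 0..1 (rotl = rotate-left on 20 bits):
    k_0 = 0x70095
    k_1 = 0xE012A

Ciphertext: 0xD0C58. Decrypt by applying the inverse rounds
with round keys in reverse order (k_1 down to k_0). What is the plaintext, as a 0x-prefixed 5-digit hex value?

0x4168E

s_0 = ciphertext = 0xD0C58
s_1 = InvRound(s_0, k_1) = 0xC1B63
s_2 = InvRound(s_1, k_0) = 0x4168E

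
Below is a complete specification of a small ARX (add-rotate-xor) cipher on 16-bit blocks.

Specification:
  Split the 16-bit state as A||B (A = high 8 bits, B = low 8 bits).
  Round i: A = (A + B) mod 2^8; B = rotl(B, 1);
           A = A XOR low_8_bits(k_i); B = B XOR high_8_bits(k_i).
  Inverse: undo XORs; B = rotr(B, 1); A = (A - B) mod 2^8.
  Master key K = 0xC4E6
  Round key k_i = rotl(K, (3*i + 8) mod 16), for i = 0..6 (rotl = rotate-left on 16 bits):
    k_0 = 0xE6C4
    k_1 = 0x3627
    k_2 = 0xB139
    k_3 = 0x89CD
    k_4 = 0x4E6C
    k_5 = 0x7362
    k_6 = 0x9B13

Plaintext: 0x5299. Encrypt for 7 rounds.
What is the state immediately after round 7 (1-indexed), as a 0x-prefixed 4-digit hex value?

0x2FA0

s_0 = plaintext = 0x5299
s_1 = Round(s_0, k_0) = 0x2FD5
s_2 = Round(s_1, k_1) = 0x239D
s_3 = Round(s_2, k_2) = 0xF98A
s_4 = Round(s_3, k_3) = 0x4E9C
s_5 = Round(s_4, k_4) = 0x8677
s_6 = Round(s_5, k_5) = 0x9F9D
s_7 = Round(s_6, k_6) = 0x2FA0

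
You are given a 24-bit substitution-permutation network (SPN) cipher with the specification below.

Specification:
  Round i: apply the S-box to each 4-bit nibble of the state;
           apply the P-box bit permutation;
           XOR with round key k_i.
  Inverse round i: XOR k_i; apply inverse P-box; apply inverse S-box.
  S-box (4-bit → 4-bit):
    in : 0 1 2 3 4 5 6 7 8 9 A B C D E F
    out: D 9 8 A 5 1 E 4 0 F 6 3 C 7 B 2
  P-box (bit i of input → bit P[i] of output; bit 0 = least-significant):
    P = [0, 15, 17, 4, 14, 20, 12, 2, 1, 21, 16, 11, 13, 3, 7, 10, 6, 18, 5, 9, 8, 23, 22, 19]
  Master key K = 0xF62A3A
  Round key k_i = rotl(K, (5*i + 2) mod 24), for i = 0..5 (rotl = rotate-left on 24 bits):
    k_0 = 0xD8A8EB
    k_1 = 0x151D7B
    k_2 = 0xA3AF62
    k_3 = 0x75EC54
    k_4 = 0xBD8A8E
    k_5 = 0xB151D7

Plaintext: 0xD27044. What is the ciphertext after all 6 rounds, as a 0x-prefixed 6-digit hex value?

s_0 = plaintext = 0xD27044
s_1 = Round(s_0, k_0) = 0x1BF368
s_2 = Round(s_1, k_1) = 0x290437
s_3 = Round(s_2, k_2) = 0xBC8984
s_4 = Round(s_3, k_3) = 0xD6E777
s_5 = Round(s_4, k_4) = 0x7ABDA6
s_6 = Round(s_5, k_5) = 0xC6E1ED

0xC6E1ED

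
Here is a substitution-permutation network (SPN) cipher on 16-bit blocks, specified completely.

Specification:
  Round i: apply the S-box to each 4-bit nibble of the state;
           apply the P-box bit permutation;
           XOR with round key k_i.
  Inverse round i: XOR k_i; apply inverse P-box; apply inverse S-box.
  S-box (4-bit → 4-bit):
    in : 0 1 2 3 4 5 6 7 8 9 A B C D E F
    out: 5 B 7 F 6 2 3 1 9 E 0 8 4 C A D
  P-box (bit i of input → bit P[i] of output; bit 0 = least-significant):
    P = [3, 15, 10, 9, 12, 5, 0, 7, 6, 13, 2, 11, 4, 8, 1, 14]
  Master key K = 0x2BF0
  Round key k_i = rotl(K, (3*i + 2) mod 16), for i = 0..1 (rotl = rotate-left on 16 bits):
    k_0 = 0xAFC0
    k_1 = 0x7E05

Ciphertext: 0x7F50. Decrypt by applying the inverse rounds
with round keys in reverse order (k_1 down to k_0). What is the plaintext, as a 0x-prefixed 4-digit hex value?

0x9BA3

s_0 = ciphertext = 0x7F50
s_1 = InvRound(s_0, k_1) = 0x60CA
s_2 = InvRound(s_1, k_0) = 0x9BA3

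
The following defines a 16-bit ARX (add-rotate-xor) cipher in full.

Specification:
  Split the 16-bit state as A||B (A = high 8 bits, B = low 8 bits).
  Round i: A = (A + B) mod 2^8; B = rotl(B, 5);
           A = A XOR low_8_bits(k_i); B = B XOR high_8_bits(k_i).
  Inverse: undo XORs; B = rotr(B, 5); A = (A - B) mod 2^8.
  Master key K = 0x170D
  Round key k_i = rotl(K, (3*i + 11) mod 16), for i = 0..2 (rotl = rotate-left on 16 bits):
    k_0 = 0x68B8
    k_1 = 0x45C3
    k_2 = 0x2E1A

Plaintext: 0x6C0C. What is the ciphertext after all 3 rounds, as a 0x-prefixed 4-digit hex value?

s_0 = plaintext = 0x6C0C
s_1 = Round(s_0, k_0) = 0xC0E9
s_2 = Round(s_1, k_1) = 0x6A78
s_3 = Round(s_2, k_2) = 0xF821

0xF821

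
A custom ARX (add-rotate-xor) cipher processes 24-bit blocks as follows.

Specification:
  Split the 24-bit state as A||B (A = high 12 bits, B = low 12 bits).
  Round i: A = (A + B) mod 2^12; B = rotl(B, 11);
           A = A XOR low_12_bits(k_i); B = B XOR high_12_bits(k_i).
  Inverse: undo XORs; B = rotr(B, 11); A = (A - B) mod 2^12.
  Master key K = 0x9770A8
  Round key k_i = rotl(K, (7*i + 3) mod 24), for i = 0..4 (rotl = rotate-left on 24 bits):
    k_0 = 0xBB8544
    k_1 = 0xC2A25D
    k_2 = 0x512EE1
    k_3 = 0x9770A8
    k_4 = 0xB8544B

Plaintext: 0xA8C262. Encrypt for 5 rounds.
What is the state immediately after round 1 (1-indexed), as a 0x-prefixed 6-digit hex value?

s_0 = plaintext = 0xA8C262
s_1 = Round(s_0, k_0) = 0x9AAA89
s_2 = Round(s_1, k_1) = 0x66E16E
s_3 = Round(s_2, k_2) = 0x93D5A5
s_4 = Round(s_3, k_3) = 0xE4A3A5
s_5 = Round(s_4, k_4) = 0x5A4257

0x9AAA89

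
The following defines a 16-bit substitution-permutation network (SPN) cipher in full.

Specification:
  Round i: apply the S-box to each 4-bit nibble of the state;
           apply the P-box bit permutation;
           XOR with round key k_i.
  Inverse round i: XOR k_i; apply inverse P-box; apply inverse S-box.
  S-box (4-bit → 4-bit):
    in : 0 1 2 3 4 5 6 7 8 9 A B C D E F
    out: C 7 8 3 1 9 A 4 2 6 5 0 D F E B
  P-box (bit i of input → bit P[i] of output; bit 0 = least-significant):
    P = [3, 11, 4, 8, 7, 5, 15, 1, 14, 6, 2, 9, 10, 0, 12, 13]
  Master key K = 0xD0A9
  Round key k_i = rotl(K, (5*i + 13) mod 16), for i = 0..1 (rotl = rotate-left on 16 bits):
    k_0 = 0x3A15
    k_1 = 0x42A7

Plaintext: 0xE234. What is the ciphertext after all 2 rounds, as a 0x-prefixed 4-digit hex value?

0x73FF

s_0 = plaintext = 0xE234
s_1 = Round(s_0, k_0) = 0x08BC
s_2 = Round(s_1, k_1) = 0x73FF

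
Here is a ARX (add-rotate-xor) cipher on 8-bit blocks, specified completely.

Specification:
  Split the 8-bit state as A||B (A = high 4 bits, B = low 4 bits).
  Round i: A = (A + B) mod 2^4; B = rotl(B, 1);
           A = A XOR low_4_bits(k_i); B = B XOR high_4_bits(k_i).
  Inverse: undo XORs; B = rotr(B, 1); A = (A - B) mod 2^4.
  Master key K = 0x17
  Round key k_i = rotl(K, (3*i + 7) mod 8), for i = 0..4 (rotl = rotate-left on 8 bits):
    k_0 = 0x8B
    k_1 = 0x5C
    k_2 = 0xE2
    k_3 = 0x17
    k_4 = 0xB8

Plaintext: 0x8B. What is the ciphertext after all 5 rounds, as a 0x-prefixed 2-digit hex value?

s_0 = plaintext = 0x8B
s_1 = Round(s_0, k_0) = 0x8F
s_2 = Round(s_1, k_1) = 0xBA
s_3 = Round(s_2, k_2) = 0x7B
s_4 = Round(s_3, k_3) = 0x56
s_5 = Round(s_4, k_4) = 0x37

0x37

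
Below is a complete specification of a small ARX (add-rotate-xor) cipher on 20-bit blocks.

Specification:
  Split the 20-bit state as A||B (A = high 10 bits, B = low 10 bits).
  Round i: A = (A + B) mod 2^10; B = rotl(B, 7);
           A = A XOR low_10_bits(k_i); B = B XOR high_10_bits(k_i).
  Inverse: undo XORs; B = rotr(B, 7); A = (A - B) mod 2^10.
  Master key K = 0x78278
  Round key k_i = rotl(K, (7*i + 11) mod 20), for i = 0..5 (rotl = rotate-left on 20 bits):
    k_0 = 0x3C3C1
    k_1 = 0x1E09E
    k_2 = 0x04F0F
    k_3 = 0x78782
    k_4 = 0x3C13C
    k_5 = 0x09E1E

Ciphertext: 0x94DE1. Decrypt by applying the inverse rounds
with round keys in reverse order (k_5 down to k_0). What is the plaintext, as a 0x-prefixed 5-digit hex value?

0xF787C

s_0 = ciphertext = 0x94DE1
s_1 = InvRound(s_0, k_5) = 0x86A33
s_2 = InvRound(s_1, k_4) = 0x4261D
s_3 = InvRound(s_2, k_3) = 0xA93E7
s_4 = InvRound(s_3, k_2) = 0x813A7
s_5 = InvRound(s_4, k_1) = 0xE6EFF
s_6 = InvRound(s_5, k_0) = 0xF787C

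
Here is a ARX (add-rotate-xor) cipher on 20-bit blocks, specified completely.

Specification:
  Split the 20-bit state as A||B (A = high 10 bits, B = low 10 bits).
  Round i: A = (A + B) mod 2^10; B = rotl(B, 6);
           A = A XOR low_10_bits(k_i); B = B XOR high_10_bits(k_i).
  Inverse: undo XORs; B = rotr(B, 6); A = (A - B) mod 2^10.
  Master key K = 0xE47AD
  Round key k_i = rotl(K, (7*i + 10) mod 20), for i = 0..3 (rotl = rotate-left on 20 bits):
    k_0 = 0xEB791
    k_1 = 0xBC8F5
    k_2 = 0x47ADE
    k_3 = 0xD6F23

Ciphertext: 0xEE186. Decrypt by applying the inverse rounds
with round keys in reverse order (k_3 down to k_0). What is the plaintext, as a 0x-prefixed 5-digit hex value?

0xCFF76

s_0 = ciphertext = 0xEE186
s_1 = InvRound(s_0, k_3) = 0xB01DB
s_2 = InvRound(s_1, k_2) = 0xF2C53
s_3 = InvRound(s_2, k_1) = 0x4921A
s_4 = InvRound(s_3, k_0) = 0xCFF76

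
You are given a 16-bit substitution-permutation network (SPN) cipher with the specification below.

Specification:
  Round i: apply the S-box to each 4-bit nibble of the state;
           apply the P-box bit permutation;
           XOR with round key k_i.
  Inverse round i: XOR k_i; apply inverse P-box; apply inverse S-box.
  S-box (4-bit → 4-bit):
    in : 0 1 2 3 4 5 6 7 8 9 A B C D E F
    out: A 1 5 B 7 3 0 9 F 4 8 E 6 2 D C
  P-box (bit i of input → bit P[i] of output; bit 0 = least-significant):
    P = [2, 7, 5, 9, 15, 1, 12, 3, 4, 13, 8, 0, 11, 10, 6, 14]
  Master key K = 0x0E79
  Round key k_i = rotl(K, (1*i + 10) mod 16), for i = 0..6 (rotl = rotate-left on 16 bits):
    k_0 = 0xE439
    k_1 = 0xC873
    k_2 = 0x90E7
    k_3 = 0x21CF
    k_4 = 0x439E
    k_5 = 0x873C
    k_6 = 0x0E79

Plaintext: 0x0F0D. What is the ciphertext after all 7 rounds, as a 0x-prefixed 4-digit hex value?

0xBBC0

s_0 = plaintext = 0x0F0D
s_1 = Round(s_0, k_0) = 0xA1B2
s_2 = Round(s_1, k_1) = 0x984D
s_3 = Round(s_2, k_2) = 0x2134
s_4 = Round(s_3, k_3) = 0xA931
s_5 = Round(s_4, k_4) = 0x8290
s_6 = Round(s_5, k_5) = 0xD8EC
s_7 = Round(s_6, k_6) = 0xBBC0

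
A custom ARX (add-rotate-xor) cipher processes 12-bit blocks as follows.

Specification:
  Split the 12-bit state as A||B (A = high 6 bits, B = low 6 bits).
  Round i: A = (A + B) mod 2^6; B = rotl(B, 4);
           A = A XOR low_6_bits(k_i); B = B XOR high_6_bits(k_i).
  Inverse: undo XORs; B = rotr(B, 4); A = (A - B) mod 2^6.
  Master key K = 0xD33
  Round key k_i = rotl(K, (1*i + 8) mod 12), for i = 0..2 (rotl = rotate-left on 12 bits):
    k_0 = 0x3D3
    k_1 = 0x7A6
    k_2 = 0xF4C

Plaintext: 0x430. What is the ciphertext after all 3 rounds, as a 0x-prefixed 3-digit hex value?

s_0 = plaintext = 0x430
s_1 = Round(s_0, k_0) = 0x4C3
s_2 = Round(s_1, k_1) = 0xC2E
s_3 = Round(s_2, k_2) = 0x496

0x496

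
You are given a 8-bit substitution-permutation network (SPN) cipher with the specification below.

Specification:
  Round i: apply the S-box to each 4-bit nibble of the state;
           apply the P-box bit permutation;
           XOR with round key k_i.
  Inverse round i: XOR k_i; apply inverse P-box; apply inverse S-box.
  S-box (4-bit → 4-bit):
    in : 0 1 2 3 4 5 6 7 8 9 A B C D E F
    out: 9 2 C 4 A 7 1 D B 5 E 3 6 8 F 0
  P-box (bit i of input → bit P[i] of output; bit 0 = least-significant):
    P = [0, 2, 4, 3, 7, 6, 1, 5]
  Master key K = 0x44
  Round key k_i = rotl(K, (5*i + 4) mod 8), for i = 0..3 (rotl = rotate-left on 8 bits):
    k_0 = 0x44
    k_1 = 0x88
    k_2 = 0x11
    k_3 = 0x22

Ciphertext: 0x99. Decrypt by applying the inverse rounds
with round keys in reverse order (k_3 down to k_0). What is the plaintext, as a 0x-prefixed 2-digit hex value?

s_0 = ciphertext = 0x99
s_1 = InvRound(s_0, k_3) = 0x77
s_2 = InvRound(s_1, k_2) = 0xA1
s_3 = InvRound(s_2, k_1) = 0xD0
s_4 = InvRound(s_3, k_0) = 0x6C

0x6C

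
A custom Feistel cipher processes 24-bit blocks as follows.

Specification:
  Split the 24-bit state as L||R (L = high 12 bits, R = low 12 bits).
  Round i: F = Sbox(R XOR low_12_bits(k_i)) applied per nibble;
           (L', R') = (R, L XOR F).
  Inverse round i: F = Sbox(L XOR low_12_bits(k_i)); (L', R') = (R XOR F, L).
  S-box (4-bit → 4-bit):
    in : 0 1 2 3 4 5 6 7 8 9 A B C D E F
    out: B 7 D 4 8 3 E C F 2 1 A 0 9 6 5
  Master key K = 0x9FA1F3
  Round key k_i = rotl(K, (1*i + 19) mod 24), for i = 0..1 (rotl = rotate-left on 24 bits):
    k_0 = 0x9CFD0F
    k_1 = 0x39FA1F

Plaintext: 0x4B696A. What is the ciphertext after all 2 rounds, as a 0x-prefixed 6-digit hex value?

0xC557EB

s_0 = plaintext = 0x4B696A
s_1 = Round(s_0, k_0) = 0x96AC55
s_2 = Round(s_1, k_1) = 0xC557EB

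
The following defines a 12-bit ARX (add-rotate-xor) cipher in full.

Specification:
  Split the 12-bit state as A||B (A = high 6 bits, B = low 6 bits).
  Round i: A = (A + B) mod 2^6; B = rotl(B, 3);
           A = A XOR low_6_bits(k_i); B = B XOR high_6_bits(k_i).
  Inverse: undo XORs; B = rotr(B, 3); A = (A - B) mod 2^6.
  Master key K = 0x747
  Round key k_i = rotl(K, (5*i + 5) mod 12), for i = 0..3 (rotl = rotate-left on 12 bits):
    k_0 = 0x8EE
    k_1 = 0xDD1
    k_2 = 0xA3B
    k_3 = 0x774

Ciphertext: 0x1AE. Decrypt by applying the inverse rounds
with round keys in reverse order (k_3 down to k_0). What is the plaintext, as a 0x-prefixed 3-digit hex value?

s_0 = ciphertext = 0x1AE
s_1 = InvRound(s_0, k_3) = 0x51E
s_2 = InvRound(s_1, k_2) = 0xE76
s_3 = InvRound(s_2, k_1) = 0x808
s_4 = InvRound(s_3, k_0) = 0xC5D

0xC5D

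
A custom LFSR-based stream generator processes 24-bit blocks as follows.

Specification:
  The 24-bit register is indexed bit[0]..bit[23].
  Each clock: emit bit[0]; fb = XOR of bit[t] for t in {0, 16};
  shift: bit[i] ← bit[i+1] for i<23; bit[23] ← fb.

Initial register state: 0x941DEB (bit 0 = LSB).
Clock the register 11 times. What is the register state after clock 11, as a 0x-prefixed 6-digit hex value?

0x4FF283

reg_0 = 0x941DEB
clock 1: out=1, reg = 0xCA0EF5
clock 2: out=1, reg = 0xE5077A
clock 3: out=0, reg = 0xF283BD
clock 4: out=1, reg = 0xF941DE
clock 5: out=0, reg = 0xFCA0EF
clock 6: out=1, reg = 0xFE5077
clock 7: out=1, reg = 0xFF283B
clock 8: out=1, reg = 0x7F941D
clock 9: out=1, reg = 0x3FCA0E
clock 10: out=0, reg = 0x9FE507
clock 11: out=1, reg = 0x4FF283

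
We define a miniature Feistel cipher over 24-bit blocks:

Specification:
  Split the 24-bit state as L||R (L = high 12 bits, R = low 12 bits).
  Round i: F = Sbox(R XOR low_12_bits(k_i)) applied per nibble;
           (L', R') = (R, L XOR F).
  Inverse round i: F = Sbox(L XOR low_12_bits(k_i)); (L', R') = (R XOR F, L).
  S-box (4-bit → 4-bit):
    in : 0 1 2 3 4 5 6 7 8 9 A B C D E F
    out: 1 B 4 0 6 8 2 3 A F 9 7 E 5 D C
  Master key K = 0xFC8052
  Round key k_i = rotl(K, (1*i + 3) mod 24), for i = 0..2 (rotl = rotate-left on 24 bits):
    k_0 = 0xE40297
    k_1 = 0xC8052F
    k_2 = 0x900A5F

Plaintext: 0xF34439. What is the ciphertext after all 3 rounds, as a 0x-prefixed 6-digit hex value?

s_0 = plaintext = 0xF34439
s_1 = Round(s_0, k_0) = 0x439DA9
s_2 = Round(s_1, k_1) = 0xDA9E9B
s_3 = Round(s_2, k_2) = 0xE9BB4F

0xE9BB4F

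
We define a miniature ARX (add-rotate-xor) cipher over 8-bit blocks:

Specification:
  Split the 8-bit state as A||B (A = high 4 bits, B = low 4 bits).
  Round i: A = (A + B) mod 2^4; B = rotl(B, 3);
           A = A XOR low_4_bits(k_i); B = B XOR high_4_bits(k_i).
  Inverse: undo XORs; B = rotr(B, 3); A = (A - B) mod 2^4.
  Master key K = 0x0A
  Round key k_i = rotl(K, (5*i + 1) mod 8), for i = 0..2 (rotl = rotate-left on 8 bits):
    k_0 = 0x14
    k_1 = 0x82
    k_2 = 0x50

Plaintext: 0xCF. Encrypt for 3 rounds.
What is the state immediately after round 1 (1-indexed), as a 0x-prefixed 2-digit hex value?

0xFE

s_0 = plaintext = 0xCF
s_1 = Round(s_0, k_0) = 0xFE
s_2 = Round(s_1, k_1) = 0xFF
s_3 = Round(s_2, k_2) = 0xEA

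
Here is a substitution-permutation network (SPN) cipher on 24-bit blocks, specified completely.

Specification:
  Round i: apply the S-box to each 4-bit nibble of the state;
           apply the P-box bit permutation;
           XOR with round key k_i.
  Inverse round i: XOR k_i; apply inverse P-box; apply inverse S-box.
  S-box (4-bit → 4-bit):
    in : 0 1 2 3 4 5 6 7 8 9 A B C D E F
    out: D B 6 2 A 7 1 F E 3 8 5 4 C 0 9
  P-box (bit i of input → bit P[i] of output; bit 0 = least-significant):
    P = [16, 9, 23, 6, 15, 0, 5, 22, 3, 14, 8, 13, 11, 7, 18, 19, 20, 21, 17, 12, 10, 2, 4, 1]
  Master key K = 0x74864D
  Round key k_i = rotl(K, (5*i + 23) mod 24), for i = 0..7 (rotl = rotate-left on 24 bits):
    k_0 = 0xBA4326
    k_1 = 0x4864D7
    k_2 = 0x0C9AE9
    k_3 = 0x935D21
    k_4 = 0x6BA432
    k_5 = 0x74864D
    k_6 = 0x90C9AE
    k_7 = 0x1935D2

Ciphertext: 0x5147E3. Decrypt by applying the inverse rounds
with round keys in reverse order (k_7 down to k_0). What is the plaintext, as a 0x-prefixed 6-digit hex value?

s_0 = ciphertext = 0x5147E3
s_1 = InvRound(s_0, k_7) = 0xCAA483
s_2 = InvRound(s_1, k_6) = 0x9BF78E
s_3 = InvRound(s_2, k_5) = 0xA88840
s_4 = InvRound(s_3, k_4) = 0x0C6AD0
s_5 = InvRound(s_4, k_3) = 0xB08D27
s_6 = InvRound(s_5, k_2) = 0x118BE8
s_7 = InvRound(s_6, k_1) = 0x76F779
s_8 = InvRound(s_7, k_0) = 0x7ADF1D

0x7ADF1D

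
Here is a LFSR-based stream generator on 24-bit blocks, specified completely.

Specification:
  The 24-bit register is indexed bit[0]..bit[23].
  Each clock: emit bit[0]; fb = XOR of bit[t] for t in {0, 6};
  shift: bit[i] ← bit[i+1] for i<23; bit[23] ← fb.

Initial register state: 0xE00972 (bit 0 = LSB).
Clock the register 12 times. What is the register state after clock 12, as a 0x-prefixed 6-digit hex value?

reg_0 = 0xE00972
clock 1: out=0, reg = 0xF004B9
clock 2: out=1, reg = 0xF8025C
clock 3: out=0, reg = 0xFC012E
clock 4: out=0, reg = 0x7E0097
clock 5: out=1, reg = 0xBF004B
clock 6: out=1, reg = 0x5F8025
clock 7: out=1, reg = 0xAFC012
clock 8: out=0, reg = 0x57E009
clock 9: out=1, reg = 0xABF004
clock 10: out=0, reg = 0x55F802
clock 11: out=0, reg = 0x2AFC01
clock 12: out=1, reg = 0x957E00

0x957E00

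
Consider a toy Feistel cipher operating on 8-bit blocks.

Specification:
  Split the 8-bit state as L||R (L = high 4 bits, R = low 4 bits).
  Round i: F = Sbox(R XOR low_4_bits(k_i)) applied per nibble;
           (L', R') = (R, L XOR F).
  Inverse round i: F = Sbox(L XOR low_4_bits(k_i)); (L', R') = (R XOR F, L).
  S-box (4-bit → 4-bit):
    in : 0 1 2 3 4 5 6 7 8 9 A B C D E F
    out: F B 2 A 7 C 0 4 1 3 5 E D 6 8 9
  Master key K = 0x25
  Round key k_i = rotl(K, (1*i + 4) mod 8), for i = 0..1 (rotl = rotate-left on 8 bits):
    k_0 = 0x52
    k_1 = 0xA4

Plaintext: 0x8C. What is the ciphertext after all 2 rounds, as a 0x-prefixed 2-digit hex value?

s_0 = plaintext = 0x8C
s_1 = Round(s_0, k_0) = 0xC0
s_2 = Round(s_1, k_1) = 0x0B

0x0B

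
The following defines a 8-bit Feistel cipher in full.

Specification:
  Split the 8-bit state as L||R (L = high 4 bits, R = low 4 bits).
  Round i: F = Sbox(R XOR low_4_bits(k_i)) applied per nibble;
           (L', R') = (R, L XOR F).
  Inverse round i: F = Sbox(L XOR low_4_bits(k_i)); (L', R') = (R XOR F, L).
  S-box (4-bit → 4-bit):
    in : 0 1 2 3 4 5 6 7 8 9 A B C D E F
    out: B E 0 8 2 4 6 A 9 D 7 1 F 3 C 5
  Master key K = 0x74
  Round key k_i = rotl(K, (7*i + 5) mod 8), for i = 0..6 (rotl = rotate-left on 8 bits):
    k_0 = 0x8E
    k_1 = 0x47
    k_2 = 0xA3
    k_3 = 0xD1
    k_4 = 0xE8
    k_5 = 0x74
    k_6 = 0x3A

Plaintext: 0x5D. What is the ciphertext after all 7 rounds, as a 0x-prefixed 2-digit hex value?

0x5A

s_0 = plaintext = 0x5D
s_1 = Round(s_0, k_0) = 0xDD
s_2 = Round(s_1, k_1) = 0xDA
s_3 = Round(s_2, k_2) = 0xA0
s_4 = Round(s_3, k_3) = 0x04
s_5 = Round(s_4, k_4) = 0x4F
s_6 = Round(s_5, k_5) = 0xF5
s_7 = Round(s_6, k_6) = 0x5A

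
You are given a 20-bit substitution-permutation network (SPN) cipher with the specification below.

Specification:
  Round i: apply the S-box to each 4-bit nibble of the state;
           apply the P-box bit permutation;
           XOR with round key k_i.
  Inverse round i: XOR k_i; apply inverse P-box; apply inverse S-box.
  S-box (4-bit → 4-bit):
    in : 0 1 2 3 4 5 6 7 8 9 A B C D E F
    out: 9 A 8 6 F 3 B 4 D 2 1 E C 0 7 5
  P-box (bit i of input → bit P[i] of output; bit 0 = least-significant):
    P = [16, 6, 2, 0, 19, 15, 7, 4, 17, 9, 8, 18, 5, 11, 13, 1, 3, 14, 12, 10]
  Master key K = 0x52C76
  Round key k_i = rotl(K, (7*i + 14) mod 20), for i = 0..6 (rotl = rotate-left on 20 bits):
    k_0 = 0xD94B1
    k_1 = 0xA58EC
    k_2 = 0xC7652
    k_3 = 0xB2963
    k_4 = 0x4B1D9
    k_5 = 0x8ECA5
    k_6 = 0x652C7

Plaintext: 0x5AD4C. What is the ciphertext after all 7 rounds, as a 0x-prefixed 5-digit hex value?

0x3D0E1

s_0 = plaintext = 0x5AD4C
s_1 = Round(s_0, k_0) = 0x5540C
s_2 = Round(s_1, k_1) = 0x413D1
s_3 = Round(s_2, k_2) = 0xC2919
s_4 = Round(s_3, k_3) = 0xBBF31
s_5 = Round(s_4, k_4) = 0x64C1A
s_6 = Round(s_5, k_5) = 0xD019F
s_7 = Round(s_6, k_6) = 0x3D0E1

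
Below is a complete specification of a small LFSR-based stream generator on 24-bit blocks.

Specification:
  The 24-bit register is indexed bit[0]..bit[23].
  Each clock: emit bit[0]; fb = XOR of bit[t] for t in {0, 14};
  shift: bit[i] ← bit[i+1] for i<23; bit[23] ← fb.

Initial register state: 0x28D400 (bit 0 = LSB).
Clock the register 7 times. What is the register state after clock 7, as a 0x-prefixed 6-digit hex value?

reg_0 = 0x28D400
clock 1: out=0, reg = 0x946A00
clock 2: out=0, reg = 0xCA3500
clock 3: out=0, reg = 0x651A80
clock 4: out=0, reg = 0x328D40
clock 5: out=0, reg = 0x1946A0
clock 6: out=0, reg = 0x8CA350
clock 7: out=0, reg = 0x4651A8

0x4651A8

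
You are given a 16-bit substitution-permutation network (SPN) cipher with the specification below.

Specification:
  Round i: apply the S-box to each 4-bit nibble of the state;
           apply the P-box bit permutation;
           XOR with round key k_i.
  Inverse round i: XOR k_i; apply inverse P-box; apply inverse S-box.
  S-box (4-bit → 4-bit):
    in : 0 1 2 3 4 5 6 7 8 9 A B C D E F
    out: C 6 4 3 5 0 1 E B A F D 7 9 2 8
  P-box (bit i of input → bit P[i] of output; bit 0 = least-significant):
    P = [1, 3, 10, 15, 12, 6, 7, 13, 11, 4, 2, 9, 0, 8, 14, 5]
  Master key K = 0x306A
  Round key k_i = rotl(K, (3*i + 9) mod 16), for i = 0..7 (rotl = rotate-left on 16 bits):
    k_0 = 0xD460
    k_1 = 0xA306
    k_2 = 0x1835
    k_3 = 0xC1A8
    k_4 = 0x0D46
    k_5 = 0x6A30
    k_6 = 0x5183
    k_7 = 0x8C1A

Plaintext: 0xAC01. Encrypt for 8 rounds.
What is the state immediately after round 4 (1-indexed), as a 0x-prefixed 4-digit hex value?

0x9F90

s_0 = plaintext = 0xAC01
s_1 = Round(s_0, k_0) = 0xB9DD
s_2 = Round(s_1, k_1) = 0x5135
s_3 = Round(s_2, k_2) = 0x0861
s_4 = Round(s_3, k_3) = 0x9F90
s_5 = Round(s_4, k_4) = 0xAA26
s_6 = Round(s_5, k_5) = 0x2187
s_7 = Round(s_6, k_6) = 0xA5DF
s_8 = Round(s_7, k_7) = 0x7D3B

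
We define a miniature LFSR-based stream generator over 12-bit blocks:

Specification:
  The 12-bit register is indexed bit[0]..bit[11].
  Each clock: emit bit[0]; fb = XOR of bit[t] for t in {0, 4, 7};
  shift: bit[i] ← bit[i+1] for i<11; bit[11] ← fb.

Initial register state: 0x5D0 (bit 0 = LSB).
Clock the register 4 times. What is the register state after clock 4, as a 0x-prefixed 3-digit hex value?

0x65D

reg_0 = 0x5D0
clock 1: out=0, reg = 0x2E8
clock 2: out=0, reg = 0x974
clock 3: out=0, reg = 0xCBA
clock 4: out=0, reg = 0x65D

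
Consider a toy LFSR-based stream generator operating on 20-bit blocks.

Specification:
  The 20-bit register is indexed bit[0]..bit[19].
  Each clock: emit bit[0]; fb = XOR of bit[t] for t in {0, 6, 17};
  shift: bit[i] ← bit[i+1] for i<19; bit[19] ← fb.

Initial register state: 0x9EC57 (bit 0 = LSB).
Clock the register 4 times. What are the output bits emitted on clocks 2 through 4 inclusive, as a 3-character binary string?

reg_0 = 0x9EC57
clock 1: out=1, reg = 0x4F62B
clock 2: out=1, reg = 0xA7B15
clock 3: out=1, reg = 0x53D8A
clock 4: out=0, reg = 0x29EC5

110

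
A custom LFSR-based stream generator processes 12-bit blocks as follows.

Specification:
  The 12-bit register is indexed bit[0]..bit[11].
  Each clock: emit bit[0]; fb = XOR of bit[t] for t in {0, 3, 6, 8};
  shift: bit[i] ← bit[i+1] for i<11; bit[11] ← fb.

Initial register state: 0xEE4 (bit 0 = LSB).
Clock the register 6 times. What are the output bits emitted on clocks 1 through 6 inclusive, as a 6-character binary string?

reg_0 = 0xEE4
clock 1: out=0, reg = 0xF72
clock 2: out=0, reg = 0x7B9
clock 3: out=1, reg = 0xBDC
clock 4: out=0, reg = 0xDEE
clock 5: out=0, reg = 0xEF7
clock 6: out=1, reg = 0x77B

001001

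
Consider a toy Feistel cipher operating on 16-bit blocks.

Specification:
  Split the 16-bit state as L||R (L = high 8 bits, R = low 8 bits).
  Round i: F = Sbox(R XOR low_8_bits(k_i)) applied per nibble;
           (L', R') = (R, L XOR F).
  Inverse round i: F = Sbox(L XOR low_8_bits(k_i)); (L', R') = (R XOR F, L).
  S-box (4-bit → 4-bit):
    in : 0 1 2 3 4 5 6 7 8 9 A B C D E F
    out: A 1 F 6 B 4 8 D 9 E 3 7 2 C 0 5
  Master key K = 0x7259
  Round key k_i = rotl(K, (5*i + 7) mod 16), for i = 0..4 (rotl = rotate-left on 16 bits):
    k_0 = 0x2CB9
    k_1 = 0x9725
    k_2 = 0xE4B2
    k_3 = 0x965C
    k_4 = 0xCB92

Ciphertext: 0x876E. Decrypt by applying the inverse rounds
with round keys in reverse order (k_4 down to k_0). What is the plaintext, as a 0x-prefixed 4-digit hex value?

0x4CA9

s_0 = ciphertext = 0x876E
s_1 = InvRound(s_0, k_4) = 0x7A87
s_2 = InvRound(s_1, k_3) = 0x7F7A
s_3 = InvRound(s_2, k_2) = 0x567F
s_4 = InvRound(s_3, k_1) = 0xA956
s_5 = InvRound(s_4, k_0) = 0x4CA9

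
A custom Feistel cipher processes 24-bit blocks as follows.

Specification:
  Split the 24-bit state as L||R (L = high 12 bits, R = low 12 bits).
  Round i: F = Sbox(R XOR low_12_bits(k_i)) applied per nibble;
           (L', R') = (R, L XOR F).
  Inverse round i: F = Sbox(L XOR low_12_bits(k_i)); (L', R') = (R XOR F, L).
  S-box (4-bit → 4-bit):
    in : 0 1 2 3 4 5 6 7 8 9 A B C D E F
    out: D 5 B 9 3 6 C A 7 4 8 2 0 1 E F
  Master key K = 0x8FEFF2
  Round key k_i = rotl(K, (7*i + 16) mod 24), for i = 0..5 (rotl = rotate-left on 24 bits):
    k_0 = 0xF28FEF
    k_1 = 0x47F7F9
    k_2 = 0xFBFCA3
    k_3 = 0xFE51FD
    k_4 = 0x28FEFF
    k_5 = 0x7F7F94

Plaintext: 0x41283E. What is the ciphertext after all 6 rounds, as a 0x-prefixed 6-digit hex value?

0x742045

s_0 = plaintext = 0x41283E
s_1 = Round(s_0, k_0) = 0x83EE07
s_2 = Round(s_1, k_1) = 0xE07CC0
s_3 = Round(s_2, k_2) = 0xCC03CE
s_4 = Round(s_3, k_3) = 0x3CE759
s_5 = Round(s_4, k_4) = 0x759742
s_6 = Round(s_5, k_5) = 0x742045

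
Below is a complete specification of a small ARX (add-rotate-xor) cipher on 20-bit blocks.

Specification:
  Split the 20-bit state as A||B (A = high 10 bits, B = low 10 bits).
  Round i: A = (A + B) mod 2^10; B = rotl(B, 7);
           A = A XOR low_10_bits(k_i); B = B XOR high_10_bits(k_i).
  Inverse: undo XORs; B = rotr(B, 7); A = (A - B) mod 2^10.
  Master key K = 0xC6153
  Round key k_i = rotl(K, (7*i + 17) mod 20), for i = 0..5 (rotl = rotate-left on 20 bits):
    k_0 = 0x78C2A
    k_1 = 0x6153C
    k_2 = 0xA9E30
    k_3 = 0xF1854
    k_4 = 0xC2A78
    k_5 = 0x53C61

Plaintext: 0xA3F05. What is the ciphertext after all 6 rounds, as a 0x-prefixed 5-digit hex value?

s_0 = plaintext = 0xA3F05
s_1 = Round(s_0, k_0) = 0x6FB03
s_2 = Round(s_1, k_1) = 0x7F465
s_3 = Round(s_2, k_2) = 0x1482B
s_4 = Round(s_3, k_3) = 0x0A643
s_5 = Round(s_4, k_4) = 0x052C2
s_6 = Round(s_5, k_5) = 0xADC17

0xADC17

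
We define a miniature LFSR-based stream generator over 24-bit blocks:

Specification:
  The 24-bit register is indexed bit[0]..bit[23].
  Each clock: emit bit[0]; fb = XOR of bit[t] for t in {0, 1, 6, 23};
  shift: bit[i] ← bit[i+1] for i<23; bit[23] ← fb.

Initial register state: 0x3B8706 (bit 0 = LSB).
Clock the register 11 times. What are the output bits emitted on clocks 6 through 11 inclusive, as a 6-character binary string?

000111

reg_0 = 0x3B8706
clock 1: out=0, reg = 0x9DC383
clock 2: out=1, reg = 0xCEE1C1
clock 3: out=1, reg = 0xE770E0
clock 4: out=0, reg = 0x73B870
clock 5: out=0, reg = 0xB9DC38
clock 6: out=0, reg = 0xDCEE1C
clock 7: out=0, reg = 0xEE770E
clock 8: out=0, reg = 0x773B87
clock 9: out=1, reg = 0x3B9DC3
clock 10: out=1, reg = 0x9DCEE1
clock 11: out=1, reg = 0xCEE770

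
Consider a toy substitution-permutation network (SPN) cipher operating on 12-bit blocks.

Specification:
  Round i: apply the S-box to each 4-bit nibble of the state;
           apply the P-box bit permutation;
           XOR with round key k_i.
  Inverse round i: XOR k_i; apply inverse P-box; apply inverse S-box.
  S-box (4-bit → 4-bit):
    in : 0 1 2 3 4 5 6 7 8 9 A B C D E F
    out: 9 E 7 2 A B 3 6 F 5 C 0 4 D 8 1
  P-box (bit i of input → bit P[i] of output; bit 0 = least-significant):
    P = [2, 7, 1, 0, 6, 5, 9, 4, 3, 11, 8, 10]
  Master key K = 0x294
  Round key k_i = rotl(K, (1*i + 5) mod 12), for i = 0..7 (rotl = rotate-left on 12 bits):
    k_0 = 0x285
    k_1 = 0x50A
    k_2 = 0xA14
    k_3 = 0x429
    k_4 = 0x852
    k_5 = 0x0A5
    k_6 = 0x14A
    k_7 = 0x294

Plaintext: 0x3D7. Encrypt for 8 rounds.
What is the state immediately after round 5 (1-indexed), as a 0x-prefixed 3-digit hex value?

0xD2E

s_0 = plaintext = 0x3D7
s_1 = Round(s_0, k_0) = 0x857
s_2 = Round(s_1, k_1) = 0x8F0
s_3 = Round(s_2, k_2) = 0x759
s_4 = Round(s_3, k_3) = 0xD5F
s_5 = Round(s_4, k_4) = 0xD2E
s_6 = Round(s_5, k_5) = 0x7CC
s_7 = Round(s_6, k_6) = 0xA48
s_8 = Round(s_7, k_7) = 0x723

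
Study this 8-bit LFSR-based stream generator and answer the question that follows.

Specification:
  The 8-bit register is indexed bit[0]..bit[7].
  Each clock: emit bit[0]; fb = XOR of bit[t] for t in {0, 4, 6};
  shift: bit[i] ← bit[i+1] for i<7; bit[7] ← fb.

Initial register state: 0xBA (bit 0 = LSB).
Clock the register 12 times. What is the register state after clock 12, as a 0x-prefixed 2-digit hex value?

0xEB

reg_0 = 0xBA
clock 1: out=0, reg = 0xDD
clock 2: out=1, reg = 0xEE
clock 3: out=0, reg = 0xF7
clock 4: out=1, reg = 0xFB
clock 5: out=1, reg = 0xFD
clock 6: out=1, reg = 0xFE
clock 7: out=0, reg = 0x7F
clock 8: out=1, reg = 0xBF
clock 9: out=1, reg = 0x5F
clock 10: out=1, reg = 0xAF
clock 11: out=1, reg = 0xD7
clock 12: out=1, reg = 0xEB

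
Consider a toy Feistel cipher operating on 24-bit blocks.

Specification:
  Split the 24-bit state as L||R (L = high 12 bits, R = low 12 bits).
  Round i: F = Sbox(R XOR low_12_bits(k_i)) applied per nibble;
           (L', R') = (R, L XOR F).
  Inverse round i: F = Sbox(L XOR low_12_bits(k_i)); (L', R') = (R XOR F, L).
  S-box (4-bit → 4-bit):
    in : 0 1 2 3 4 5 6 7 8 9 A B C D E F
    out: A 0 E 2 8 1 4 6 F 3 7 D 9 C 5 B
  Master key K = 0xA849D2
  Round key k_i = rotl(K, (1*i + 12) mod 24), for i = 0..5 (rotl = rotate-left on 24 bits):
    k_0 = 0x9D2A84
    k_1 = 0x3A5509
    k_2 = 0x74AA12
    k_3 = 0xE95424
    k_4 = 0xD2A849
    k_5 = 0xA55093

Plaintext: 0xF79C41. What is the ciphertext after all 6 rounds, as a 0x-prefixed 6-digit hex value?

0x546495

s_0 = plaintext = 0xF79C41
s_1 = Round(s_0, k_0) = 0xC41BE8
s_2 = Round(s_1, k_1) = 0xBE8911
s_3 = Round(s_2, k_2) = 0x91194A
s_4 = Round(s_3, k_3) = 0x94A554
s_5 = Round(s_4, k_4) = 0x554546
s_6 = Round(s_5, k_5) = 0x546495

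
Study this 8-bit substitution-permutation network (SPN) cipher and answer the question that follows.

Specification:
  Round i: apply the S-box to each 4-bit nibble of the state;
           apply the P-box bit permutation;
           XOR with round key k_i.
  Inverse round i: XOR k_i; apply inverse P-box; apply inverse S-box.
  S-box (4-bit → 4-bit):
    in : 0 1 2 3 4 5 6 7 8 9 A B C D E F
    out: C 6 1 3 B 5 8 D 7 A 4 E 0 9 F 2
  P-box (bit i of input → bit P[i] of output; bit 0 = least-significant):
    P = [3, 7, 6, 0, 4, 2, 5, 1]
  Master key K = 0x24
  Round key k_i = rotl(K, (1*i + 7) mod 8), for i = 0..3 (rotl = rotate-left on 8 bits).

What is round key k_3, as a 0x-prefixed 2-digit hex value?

0x90

K = 0x24
k_0 = rotl(K, (1*0+7) mod 8) = rotl(K, 7) = 0x12
k_1 = rotl(K, (1*1+7) mod 8) = rotl(K, 0) = 0x24
k_2 = rotl(K, (1*2+7) mod 8) = rotl(K, 1) = 0x48
k_3 = rotl(K, (1*3+7) mod 8) = rotl(K, 2) = 0x90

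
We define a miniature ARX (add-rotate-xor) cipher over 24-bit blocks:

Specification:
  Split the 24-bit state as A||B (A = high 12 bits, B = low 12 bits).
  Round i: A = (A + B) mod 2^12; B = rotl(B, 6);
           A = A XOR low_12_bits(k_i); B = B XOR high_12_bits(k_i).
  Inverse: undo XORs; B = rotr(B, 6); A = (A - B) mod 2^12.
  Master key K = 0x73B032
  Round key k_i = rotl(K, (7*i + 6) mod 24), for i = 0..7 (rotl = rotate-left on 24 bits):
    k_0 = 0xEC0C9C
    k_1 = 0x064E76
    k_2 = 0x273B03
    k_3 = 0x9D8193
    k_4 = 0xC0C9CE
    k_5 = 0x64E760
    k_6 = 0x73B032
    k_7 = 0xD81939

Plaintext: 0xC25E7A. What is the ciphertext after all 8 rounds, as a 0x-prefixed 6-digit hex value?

s_0 = plaintext = 0xC25E7A
s_1 = Round(s_0, k_0) = 0x603079
s_2 = Round(s_1, k_1) = 0x80AE25
s_3 = Round(s_2, k_2) = 0xD2CB0B
s_4 = Round(s_3, k_3) = 0x9A4B34
s_5 = Round(s_4, k_4) = 0xD16120
s_6 = Round(s_5, k_5) = 0x956E4A
s_7 = Round(s_6, k_6) = 0x792582
s_8 = Round(s_7, k_7) = 0x42DD17

0x42DD17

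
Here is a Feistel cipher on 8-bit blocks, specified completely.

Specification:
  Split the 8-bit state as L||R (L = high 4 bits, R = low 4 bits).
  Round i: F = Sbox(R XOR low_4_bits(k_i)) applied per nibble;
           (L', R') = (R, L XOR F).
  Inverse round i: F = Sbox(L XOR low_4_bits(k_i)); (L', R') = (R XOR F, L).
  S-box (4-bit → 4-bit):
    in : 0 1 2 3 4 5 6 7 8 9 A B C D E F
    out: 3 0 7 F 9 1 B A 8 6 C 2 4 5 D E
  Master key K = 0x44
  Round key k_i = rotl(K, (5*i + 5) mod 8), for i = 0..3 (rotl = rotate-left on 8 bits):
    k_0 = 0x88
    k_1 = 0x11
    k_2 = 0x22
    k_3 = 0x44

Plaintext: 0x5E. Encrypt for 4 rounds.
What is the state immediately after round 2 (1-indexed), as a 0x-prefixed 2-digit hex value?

0xE0

s_0 = plaintext = 0x5E
s_1 = Round(s_0, k_0) = 0xEE
s_2 = Round(s_1, k_1) = 0xE0
s_3 = Round(s_2, k_2) = 0x09
s_4 = Round(s_3, k_3) = 0x95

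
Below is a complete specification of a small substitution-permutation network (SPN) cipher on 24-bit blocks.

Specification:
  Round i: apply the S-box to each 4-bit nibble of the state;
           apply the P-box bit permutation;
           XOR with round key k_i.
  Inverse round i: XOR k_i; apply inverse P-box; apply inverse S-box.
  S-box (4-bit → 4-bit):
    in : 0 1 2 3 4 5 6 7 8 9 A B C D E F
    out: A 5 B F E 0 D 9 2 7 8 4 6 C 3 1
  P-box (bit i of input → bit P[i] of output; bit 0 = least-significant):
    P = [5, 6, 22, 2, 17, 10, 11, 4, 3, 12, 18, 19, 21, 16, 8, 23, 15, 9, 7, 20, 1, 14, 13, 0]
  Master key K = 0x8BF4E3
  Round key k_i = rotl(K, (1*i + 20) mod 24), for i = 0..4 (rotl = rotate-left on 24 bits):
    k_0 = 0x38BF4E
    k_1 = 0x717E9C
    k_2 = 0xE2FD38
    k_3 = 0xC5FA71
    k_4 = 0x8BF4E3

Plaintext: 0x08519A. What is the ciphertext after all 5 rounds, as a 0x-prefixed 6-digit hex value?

0x7C8A4B

s_0 = plaintext = 0x08519A
s_1 = Round(s_0, k_0) = 0x3EF143
s_2 = Round(s_1, k_1) = 0x1590E3
s_3 = Round(s_2, k_2) = 0x89C85E
s_4 = Round(s_3, k_3) = 0xC42991
s_5 = Round(s_4, k_4) = 0x7C8A4B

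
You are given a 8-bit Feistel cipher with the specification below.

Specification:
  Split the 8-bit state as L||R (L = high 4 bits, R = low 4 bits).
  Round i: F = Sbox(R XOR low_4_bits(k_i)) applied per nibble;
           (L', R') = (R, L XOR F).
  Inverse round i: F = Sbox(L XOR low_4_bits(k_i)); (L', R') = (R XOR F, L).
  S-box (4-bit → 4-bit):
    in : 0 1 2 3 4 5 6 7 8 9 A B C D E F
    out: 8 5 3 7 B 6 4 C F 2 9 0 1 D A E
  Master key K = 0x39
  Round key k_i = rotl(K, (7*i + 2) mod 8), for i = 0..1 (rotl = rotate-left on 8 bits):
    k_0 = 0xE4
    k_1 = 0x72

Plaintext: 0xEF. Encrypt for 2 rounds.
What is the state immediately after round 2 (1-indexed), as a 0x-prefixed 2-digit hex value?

0xEE

s_0 = plaintext = 0xEF
s_1 = Round(s_0, k_0) = 0xFE
s_2 = Round(s_1, k_1) = 0xEE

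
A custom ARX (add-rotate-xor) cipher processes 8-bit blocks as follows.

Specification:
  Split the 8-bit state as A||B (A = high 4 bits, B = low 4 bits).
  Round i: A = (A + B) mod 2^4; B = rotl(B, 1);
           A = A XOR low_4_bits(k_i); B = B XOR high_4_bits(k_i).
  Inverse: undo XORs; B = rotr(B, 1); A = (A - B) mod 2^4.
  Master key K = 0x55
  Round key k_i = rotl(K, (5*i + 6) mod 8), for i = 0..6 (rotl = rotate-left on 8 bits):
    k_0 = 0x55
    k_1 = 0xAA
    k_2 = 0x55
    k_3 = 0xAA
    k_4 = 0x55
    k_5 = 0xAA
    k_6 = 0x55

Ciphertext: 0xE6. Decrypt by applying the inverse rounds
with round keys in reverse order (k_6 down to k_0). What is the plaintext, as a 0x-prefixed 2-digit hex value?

s_0 = ciphertext = 0xE6
s_1 = InvRound(s_0, k_6) = 0x29
s_2 = InvRound(s_1, k_5) = 0xF9
s_3 = InvRound(s_2, k_4) = 0x46
s_4 = InvRound(s_3, k_3) = 0x86
s_5 = InvRound(s_4, k_2) = 0x49
s_6 = InvRound(s_5, k_1) = 0x59
s_7 = InvRound(s_6, k_0) = 0xA6

0xA6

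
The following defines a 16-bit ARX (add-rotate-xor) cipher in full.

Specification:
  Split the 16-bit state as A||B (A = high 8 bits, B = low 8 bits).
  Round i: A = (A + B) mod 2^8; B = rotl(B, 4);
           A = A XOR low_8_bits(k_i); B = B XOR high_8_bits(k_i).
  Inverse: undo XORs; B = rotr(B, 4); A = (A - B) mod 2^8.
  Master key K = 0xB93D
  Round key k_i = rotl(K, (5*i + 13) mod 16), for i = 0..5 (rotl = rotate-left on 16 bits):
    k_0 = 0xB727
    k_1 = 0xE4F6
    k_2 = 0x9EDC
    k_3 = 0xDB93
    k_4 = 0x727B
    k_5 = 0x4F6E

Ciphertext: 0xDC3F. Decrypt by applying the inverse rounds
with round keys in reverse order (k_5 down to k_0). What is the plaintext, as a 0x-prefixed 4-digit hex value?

0x76FA

s_0 = ciphertext = 0xDC3F
s_1 = InvRound(s_0, k_5) = 0xAB07
s_2 = InvRound(s_1, k_4) = 0x7957
s_3 = InvRound(s_2, k_3) = 0x22C8
s_4 = InvRound(s_3, k_2) = 0x9965
s_5 = InvRound(s_4, k_1) = 0x5718
s_6 = InvRound(s_5, k_0) = 0x76FA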